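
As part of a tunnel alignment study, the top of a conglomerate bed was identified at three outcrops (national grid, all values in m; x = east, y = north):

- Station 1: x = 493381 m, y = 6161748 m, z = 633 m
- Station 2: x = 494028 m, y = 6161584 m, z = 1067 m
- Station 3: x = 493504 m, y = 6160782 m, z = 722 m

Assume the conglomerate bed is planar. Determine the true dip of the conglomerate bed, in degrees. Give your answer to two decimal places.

33.79°

Let the plane be z = a·x + b·y + c.
Station 2−Station 1: 647a − 164b = 434;  Station 3−Station 1: 123a − 966b = 89.
Solving gives a = 0.66903, b = −0.00695.
Gradient magnitude |∇z| = √(a² + b²) = √(0.44760 + 0.00005) = 0.66906.
True dip = arctan(0.66906) = 33.79°, dipping toward W (azimuth ≈ 271°).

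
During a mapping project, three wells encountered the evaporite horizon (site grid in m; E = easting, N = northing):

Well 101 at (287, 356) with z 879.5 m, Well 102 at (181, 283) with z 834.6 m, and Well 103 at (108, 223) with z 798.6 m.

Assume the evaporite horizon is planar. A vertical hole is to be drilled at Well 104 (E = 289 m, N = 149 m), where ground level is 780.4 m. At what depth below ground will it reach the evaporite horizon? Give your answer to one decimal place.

Let the plane be z = a·E + b·N + c.
Well 102−Well 101: −106a − 73b = −44.9;  Well 103−Well 101: −179a − 133b = −80.9.
Solving gives a = 0.06402, b = 0.52211.
Then c = 879.5 − a·287 − b·356 = 675.25.
At (289, 149): z_contact = 18.50 + 77.80 + 675.25 = 771.55 m.
Depth below ground = 780.4 − 771.55 = 8.8 m.

8.8 m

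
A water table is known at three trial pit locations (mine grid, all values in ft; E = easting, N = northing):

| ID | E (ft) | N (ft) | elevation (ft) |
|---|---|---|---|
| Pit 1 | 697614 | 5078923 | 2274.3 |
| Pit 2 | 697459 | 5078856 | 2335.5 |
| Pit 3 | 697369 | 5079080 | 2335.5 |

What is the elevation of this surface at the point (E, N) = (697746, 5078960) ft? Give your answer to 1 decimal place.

Let the plane be z = a·E + b·N + c.
Pit 2−Pit 1: −155a − 67b = 61.2;  Pit 3−Pit 1: −245a + 157b = 61.2.
Solving gives a = −0.336412270, b = −0.135165644.
Then c = 2274.3 − a·697614 − b·5078923 = 923456.11.
At (697746, 5078960): z = −234730.3 − 686500.9 + 923456.11 = 2224.9 ft.

2224.9 ft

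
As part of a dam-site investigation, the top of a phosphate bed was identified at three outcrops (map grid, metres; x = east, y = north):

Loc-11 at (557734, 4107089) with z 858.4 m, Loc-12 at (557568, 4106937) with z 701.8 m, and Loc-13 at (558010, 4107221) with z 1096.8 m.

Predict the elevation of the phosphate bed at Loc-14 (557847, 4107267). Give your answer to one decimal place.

Let the plane be z = a·x + b·y + c.
Loc-12−Loc-11: −166a − 152b = −156.6;  Loc-13−Loc-11: 276a + 132b = 238.4.
Solving gives a = 0.776726547, b = 0.181996008.
Then c = 858.4 − a·557734 − b·4107089 = −1179822.21.
At (557847, 4107267): z = 433294.6 + 747506.2 − 1179822.21 = 978.6 m.

978.6 m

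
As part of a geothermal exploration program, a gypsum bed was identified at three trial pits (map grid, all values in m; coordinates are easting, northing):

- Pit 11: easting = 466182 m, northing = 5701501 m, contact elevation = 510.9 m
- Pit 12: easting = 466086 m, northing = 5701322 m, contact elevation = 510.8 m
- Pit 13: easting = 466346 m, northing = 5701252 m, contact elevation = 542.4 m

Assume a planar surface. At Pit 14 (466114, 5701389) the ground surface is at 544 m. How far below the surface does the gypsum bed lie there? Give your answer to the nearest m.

34 m

Two edge vectors: Pit 11→Pit 12 = (-96, -179, -0.1), Pit 11→Pit 13 = (164, -249, 31.5).
Normal n = (Pit 11→Pit 12) × (Pit 11→Pit 13) = (-5663.4, 3007.6, 53260).
So ∂z/∂easting = −n_x/n_z = 0.10633496 and ∂z/∂northing = −n_y/n_z = −0.05647015.
Intercept c from Pit 11: 510.9 − 49571.44 + 321964.60 = 272904.05.
At (466114, 5701389): z_contact = 49564.2 − 321958.3 + 272904.05 = 510.0 m.
Depth below ground = 544 − 510.0 = 34 m.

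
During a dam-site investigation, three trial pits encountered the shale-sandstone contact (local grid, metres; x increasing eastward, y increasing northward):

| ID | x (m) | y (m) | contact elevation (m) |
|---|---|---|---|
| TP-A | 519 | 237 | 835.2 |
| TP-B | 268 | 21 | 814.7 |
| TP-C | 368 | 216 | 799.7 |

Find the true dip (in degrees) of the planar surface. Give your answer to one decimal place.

Two edge vectors: TP-A→TP-B = (-251, -216, -20.5), TP-A→TP-C = (-151, -21, -35.5).
Normal n = (TP-A→TP-B) × (TP-A→TP-C) = (7237.5, -5815, -27345).
So ∂z/∂x = −n_x/n_z = 0.26467 and ∂z/∂y = −n_y/n_z = −0.21265.
Gradient magnitude |∇z| = √(a² + b²) = √(0.07005 + 0.04522) = 0.33952.
True dip = arctan(0.33952) = 18.8°, dipping toward NW (azimuth ≈ 309°).

18.8°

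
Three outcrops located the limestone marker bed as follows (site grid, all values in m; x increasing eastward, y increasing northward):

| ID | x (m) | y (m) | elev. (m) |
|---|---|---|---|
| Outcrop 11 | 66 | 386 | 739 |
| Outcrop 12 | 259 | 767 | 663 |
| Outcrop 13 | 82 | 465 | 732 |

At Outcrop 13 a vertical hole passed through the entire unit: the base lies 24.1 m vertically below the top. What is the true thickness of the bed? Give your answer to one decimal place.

Two edge vectors: Outcrop 11→Outcrop 12 = (193, 381, -76), Outcrop 11→Outcrop 13 = (16, 79, -7).
Normal n = (Outcrop 11→Outcrop 12) × (Outcrop 11→Outcrop 13) = (3337, 135, 9151).
So ∂z/∂x = −n_x/n_z = −0.36466 and ∂z/∂y = −n_y/n_z = −0.01475.
|∇z| = √(a²+b²) = 0.36496, so dip δ = arctan(0.36496) = 20.05°.
True thickness = vertical thickness × cos δ = 24.1 × cos 20.05° = 22.6 m.

22.6 m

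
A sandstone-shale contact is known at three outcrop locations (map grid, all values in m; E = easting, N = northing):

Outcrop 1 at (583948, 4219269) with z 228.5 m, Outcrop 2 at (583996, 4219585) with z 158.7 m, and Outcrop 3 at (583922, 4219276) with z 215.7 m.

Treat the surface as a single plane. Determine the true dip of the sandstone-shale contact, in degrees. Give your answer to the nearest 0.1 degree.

Let the plane be z = a·E + b·N + c.
Outcrop 2−Outcrop 1: 48a + 316b = −69.8;  Outcrop 3−Outcrop 1: −26a + 7b = −12.8.
Solving gives a = 0.41583, b = −0.28405.
Gradient magnitude |∇z| = √(a² + b²) = √(0.17292 + 0.08068) = 0.50359.
True dip = arctan(0.50359) = 26.7°, dipping toward NW (azimuth ≈ 304°).

26.7°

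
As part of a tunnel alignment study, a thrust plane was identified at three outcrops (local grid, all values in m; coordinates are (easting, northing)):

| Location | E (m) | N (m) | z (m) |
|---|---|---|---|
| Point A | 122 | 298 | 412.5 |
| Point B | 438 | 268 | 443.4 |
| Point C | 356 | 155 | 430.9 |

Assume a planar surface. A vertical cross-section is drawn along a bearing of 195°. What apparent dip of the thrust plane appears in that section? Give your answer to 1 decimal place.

Let the plane be z = a·E + b·N + c.
Point B−Point A: 316a − 30b = 30.9;  Point C−Point A: 234a − 143b = 18.4.
Solving gives a = 0.10131, b = 0.03710.
Unit vector along 195° is (sin 195°, cos 195°) = (-0.2588, -0.9659).
Slope in that direction = a·(-0.2588) + b·(-0.9659) = −0.06206.
Apparent dip = arctan|0.06206| = 3.6° (true dip is 6.2°, so apparent ≤ true as expected).

3.6°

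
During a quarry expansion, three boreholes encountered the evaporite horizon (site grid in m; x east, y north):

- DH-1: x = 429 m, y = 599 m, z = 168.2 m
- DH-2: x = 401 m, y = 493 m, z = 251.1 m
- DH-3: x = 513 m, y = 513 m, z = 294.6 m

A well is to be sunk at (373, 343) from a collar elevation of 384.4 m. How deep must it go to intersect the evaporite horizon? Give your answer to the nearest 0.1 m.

9.5 m

Let the plane be z = a·x + b·y + c.
DH-2−DH-1: −28a − 106b = 82.9;  DH-3−DH-1: 84a − 86b = 126.4.
Solving gives a = 0.55419, b = −0.92847.
Then c = 168.2 − a·429 − b·599 = 486.60.
At (373, 343): z_contact = 206.71 − 318.46 + 486.60 = 374.85 m.
Depth below ground = 384.4 − 374.85 = 9.5 m.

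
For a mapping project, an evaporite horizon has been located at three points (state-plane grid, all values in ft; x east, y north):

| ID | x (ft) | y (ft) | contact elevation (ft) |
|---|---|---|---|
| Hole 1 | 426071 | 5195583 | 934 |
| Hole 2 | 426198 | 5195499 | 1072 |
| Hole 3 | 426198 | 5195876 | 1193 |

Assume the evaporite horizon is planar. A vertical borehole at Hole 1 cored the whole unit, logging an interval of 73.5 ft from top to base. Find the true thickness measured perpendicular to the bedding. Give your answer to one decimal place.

44.0 ft

Two edge vectors: Hole 1→Hole 2 = (127, -84, 138), Hole 1→Hole 3 = (127, 293, 259).
Normal n = (Hole 1→Hole 2) × (Hole 1→Hole 3) = (-62190, -15367, 47879).
So ∂z/∂x = −n_x/n_z = 1.29890 and ∂z/∂y = −n_y/n_z = 0.32095.
|∇z| = √(a²+b²) = 1.33797, so dip δ = arctan(1.33797) = 53.23°.
True thickness = vertical thickness × cos δ = 73.5 × cos 53.23° = 44.0 ft.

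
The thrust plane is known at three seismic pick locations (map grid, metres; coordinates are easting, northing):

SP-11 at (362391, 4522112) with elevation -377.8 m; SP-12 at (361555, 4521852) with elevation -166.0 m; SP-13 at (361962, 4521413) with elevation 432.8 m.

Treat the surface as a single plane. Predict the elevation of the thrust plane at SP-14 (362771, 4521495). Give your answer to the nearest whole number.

Let the plane be z = a·easting + b·northing + c.
SP-12−SP-11: −836a − 260b = 211.8;  SP-13−SP-11: −429a − 699b = 810.6.
Solving gives a = 0.13262398, b = −1.24105248.
Then c = -377.8 − a·362391 − b·4522112 = 5563738.80.
At (362771, 4521495): z = 48112.1 − 5611412.6 + 5563738.80 = 438.3 m.

438 m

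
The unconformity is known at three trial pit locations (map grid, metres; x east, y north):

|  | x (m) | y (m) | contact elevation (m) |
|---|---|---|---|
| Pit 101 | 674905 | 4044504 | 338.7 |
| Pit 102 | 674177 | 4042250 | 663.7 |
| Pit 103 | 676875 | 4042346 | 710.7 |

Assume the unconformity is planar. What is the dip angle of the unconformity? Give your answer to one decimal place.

Let the plane be z = a·x + b·y + c.
Pit 102−Pit 101: −728a − 2254b = 325;  Pit 103−Pit 101: 1970a − 2158b = 372.
Solving gives a = 0.02281, b = −0.15156.
Gradient magnitude |∇z| = √(a² + b²) = √(0.00052 + 0.02297) = 0.15326.
True dip = arctan(0.15326) = 8.7°, dipping toward N (azimuth ≈ 351°).

8.7°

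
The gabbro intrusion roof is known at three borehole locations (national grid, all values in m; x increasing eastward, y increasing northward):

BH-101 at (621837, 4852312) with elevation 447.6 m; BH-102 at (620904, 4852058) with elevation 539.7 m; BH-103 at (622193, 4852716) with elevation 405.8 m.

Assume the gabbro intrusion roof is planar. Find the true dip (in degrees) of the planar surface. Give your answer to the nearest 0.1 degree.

5.4°

Two edge vectors: BH-101→BH-102 = (-933, -254, 92.1), BH-101→BH-103 = (356, 404, -41.8).
Normal n = (BH-101→BH-102) × (BH-101→BH-103) = (-26591.2, -6211.8, -286508).
So ∂z/∂x = −n_x/n_z = −0.09281 and ∂z/∂y = −n_y/n_z = −0.02168.
Gradient magnitude |∇z| = √(a² + b²) = √(0.00861 + 0.00047) = 0.09531.
True dip = arctan(0.09531) = 5.4°, dipping toward ENE (azimuth ≈ 077°).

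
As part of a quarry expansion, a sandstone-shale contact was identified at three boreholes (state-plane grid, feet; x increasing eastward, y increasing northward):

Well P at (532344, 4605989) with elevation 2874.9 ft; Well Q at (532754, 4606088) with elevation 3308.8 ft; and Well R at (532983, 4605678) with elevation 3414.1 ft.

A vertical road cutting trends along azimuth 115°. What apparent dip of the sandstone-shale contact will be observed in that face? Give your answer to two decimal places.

37.60°

Let the plane be z = a·x + b·y + c.
Well Q−Well P: 410a + 99b = 433.9;  Well R−Well P: 639a − 311b = 539.2.
Solving gives a = 0.98717, b = 0.29454.
Unit vector along 115° is (sin 115°, cos 115°) = (0.9063, -0.4226).
Slope in that direction = a·(0.9063) + b·(-0.4226) = 0.77020.
Apparent dip = arctan|0.77020| = 37.60° (true dip is 45.9°, so apparent ≤ true as expected).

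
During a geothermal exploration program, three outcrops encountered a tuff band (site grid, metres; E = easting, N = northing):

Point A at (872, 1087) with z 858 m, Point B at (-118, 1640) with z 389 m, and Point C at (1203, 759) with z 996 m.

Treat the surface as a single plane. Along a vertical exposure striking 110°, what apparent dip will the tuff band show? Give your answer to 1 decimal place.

25.1°

Let the plane be z = a·E + b·N + c.
Point B−Point A: −990a + 553b = −469;  Point C−Point A: 331a − 328b = 138.
Solving gives a = 0.54715, b = 0.13142.
Unit vector along 110° is (sin 110°, cos 110°) = (0.9397, -0.3420).
Slope in that direction = a·(0.9397) + b·(-0.3420) = 0.46920.
Apparent dip = arctan|0.46920| = 25.1° (true dip is 29.4°, so apparent ≤ true as expected).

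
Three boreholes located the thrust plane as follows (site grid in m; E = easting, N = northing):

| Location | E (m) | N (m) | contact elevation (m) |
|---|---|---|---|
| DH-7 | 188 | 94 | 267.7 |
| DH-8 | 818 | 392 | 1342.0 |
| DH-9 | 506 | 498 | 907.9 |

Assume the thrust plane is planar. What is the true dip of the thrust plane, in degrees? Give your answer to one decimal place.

57.5°

Two edge vectors: DH-7→DH-8 = (630, 298, 1074.3), DH-7→DH-9 = (318, 404, 640.2).
Normal n = (DH-7→DH-8) × (DH-7→DH-9) = (-243237.6, -61698.6, 159756).
So ∂z/∂E = −n_x/n_z = 1.52256 and ∂z/∂N = −n_y/n_z = 0.38621.
Gradient magnitude |∇z| = √(a² + b²) = √(2.31818 + 0.14915) = 1.57077.
True dip = arctan(1.57077) = 57.5°, dipping toward WSW (azimuth ≈ 256°).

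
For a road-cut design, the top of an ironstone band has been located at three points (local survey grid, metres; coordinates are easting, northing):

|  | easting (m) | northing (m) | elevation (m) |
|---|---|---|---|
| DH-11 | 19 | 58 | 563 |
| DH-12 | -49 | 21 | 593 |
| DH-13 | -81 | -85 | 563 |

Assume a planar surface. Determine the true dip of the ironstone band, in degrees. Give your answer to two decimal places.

40.99°

Let the plane be z = a·easting + b·northing + c.
DH-12−DH-11: −68a − 37b = 30;  DH-13−DH-11: −100a − 143b = 0.
Solving gives a = −0.71215, b = 0.49801.
Gradient magnitude |∇z| = √(a² + b²) = √(0.50716 + 0.24801) = 0.86901.
True dip = arctan(0.86901) = 40.99°, dipping toward SE (azimuth ≈ 125°).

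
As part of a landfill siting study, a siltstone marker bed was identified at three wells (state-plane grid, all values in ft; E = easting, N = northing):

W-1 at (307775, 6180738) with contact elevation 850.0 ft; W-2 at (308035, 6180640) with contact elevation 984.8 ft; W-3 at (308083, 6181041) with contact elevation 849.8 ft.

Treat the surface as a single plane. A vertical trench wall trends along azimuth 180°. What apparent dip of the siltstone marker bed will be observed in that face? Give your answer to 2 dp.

Two edge vectors: W-1→W-2 = (260, -98, 134.8), W-1→W-3 = (308, 303, -0.2).
Normal n = (W-1→W-2) × (W-1→W-3) = (-40824.8, 41570.4, 108964).
So ∂z/∂E = −n_x/n_z = 0.37466 and ∂z/∂N = −n_y/n_z = −0.38151.
Unit vector along 180° is (sin 180°, cos 180°) = (0.0000, -1.0000).
Slope in that direction = a·(0.0000) + b·(-1.0000) = 0.38151.
Apparent dip = arctan|0.38151| = 20.88° (true dip is 28.1°, so apparent ≤ true as expected).

20.88°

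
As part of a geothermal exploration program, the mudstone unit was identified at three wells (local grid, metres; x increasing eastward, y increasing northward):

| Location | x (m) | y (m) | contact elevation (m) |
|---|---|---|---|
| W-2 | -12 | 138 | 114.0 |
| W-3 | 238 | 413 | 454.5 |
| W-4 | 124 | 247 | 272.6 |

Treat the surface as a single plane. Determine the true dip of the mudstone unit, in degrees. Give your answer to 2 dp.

Let the plane be z = a·x + b·y + c.
W-3−W-2: 250a + 275b = 340.5;  W-4−W-2: 136a + 109b = 158.6.
Solving gives a = 0.64044, b = 0.65596.
Gradient magnitude |∇z| = √(a² + b²) = √(0.41017 + 0.43028) = 0.91676.
True dip = arctan(0.91676) = 42.51°, dipping toward SW (azimuth ≈ 224°).

42.51°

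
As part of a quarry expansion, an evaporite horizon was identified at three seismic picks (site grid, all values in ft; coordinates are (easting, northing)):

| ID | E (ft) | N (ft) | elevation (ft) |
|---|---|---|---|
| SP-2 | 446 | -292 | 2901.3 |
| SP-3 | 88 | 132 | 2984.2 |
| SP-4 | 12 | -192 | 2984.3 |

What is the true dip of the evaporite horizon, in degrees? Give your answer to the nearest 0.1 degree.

Let the plane be z = a·E + b·N + c.
SP-3−SP-2: −358a + 424b = 82.9;  SP-4−SP-2: −434a + 100b = 83.
Solving gives a = −0.18151, b = 0.04227.
Gradient magnitude |∇z| = √(a² + b²) = √(0.03294 + 0.00179) = 0.18636.
True dip = arctan(0.18636) = 10.6°, dipping toward ESE (azimuth ≈ 103°).

10.6°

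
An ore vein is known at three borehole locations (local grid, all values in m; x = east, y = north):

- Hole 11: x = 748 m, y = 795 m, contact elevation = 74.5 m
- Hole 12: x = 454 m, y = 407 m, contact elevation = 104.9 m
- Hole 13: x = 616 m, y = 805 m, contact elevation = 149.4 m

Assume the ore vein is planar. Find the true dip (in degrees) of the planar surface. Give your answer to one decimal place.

Let the plane be z = a·x + b·y + c.
Hole 12−Hole 11: −294a − 388b = 30.4;  Hole 13−Hole 11: −132a + 10b = 74.9.
Solving gives a = −0.54223, b = 0.33252.
Gradient magnitude |∇z| = √(a² + b²) = √(0.29402 + 0.11057) = 0.63607.
True dip = arctan(0.63607) = 32.5°, dipping toward ESE (azimuth ≈ 122°).

32.5°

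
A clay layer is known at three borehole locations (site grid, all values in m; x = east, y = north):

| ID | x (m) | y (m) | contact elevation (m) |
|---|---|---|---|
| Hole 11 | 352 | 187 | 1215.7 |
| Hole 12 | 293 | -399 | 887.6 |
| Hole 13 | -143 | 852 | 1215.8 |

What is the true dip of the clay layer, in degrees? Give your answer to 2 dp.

39.55°

Two edge vectors: Hole 11→Hole 12 = (-59, -586, -328.1), Hole 11→Hole 13 = (-495, 665, 0.1).
Normal n = (Hole 11→Hole 12) × (Hole 11→Hole 13) = (218127.9, 162415.4, -329305).
So ∂z/∂x = −n_x/n_z = 0.66239 and ∂z/∂y = −n_y/n_z = 0.49321.
Gradient magnitude |∇z| = √(a² + b²) = √(0.43876 + 0.24325) = 0.82584.
True dip = arctan(0.82584) = 39.55°, dipping toward SW (azimuth ≈ 233°).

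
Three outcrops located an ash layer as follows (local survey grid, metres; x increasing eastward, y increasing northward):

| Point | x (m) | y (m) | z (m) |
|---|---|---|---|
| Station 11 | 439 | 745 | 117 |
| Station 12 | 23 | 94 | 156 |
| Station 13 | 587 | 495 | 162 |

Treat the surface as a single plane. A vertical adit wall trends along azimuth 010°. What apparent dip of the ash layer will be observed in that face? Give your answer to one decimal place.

Two edge vectors: Station 11→Station 12 = (-416, -651, 39), Station 11→Station 13 = (148, -250, 45).
Normal n = (Station 11→Station 12) × (Station 11→Station 13) = (-19545, 24492, 200348).
So ∂z/∂x = −n_x/n_z = 0.09756 and ∂z/∂y = −n_y/n_z = −0.12225.
Unit vector along 010° is (sin 10°, cos 10°) = (0.1736, 0.9848).
Slope in that direction = a·(0.1736) + b·(0.9848) = −0.10345.
Apparent dip = arctan|0.10345| = 5.9° (true dip is 8.9°, so apparent ≤ true as expected).

5.9°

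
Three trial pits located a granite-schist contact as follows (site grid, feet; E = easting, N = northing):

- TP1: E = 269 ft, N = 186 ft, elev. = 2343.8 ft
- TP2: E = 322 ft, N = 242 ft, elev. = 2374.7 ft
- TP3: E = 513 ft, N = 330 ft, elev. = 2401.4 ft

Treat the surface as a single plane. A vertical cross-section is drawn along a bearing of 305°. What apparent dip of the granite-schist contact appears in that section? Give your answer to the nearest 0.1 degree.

30.7°

Let the plane be z = a·E + b·N + c.
TP2−TP1: 53a + 56b = 30.9;  TP3−TP1: 244a + 144b = 57.6.
Solving gives a = −0.20292, b = 0.74383.
Unit vector along 305° is (sin 305°, cos 305°) = (-0.8192, 0.5736).
Slope in that direction = a·(-0.8192) + b·(0.5736) = 0.59287.
Apparent dip = arctan|0.59287| = 30.7° (true dip is 37.6°, so apparent ≤ true as expected).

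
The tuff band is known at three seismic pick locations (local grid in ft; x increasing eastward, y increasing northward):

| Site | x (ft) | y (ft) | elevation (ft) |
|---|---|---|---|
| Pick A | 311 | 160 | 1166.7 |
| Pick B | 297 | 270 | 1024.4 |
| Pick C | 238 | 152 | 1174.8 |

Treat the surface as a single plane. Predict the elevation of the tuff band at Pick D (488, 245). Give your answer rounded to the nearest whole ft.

1062 ft

Let the plane be z = a·x + b·y + c.
Pick B−Pick A: −14a + 110b = −142.3;  Pick C−Pick A: −73a − 8b = 8.1.
Solving gives a = 0.03039, b = −1.28977.
Then c = 1166.7 − a·311 − b·160 = 1363.61.
At (488, 245): z = 14.8 − 316.0 + 1363.61 = 1062.4 ft.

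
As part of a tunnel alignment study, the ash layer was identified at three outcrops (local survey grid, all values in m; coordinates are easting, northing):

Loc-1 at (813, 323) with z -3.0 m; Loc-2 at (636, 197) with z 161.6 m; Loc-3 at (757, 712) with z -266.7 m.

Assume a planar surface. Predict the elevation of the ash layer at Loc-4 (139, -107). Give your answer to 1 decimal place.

587.1 m

Two edge vectors: Loc-1→Loc-2 = (-177, -126, 164.6), Loc-1→Loc-3 = (-56, 389, -263.7).
Normal n = (Loc-1→Loc-2) × (Loc-1→Loc-3) = (-30803.2, -55892.5, -75909).
So ∂z/∂easting = −n_x/n_z = −0.40579 and ∂z/∂northing = −n_y/n_z = −0.73631.
Intercept c from Loc-1: -3 + 329.91 + 237.83 = 564.74.
At (139, -107): z = −56.4 + 78.8 + 564.74 = 587.1 m.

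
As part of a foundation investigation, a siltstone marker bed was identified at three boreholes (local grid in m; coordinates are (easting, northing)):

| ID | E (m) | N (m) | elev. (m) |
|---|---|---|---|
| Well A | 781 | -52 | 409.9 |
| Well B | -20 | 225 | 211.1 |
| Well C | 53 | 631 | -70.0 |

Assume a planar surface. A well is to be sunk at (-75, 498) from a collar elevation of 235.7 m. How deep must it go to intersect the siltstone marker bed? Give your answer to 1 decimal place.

214.5 m

Let the plane be z = a·E + b·N + c.
Well B−Well A: −801a + 277b = −198.8;  Well C−Well A: −728a + 683b = −479.9.
Solving gives a = 0.00825, b = −0.69385.
Then c = 409.9 − a·781 − b·-52 = 367.38.
At (-75, 498): z_contact = −0.62 − 345.54 + 367.38 = 21.23 m.
Depth below ground = 235.7 − 21.23 = 214.5 m.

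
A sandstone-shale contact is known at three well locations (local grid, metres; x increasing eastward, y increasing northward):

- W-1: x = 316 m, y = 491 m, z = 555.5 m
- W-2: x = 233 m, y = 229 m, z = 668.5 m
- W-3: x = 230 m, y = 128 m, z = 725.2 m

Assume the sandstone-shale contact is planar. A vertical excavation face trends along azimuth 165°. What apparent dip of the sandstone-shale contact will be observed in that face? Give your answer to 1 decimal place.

Two edge vectors: W-1→W-2 = (-83, -262, 113), W-1→W-3 = (-86, -363, 169.7).
Normal n = (W-1→W-2) × (W-1→W-3) = (-3442.4, 4367.1, 7597).
So ∂z/∂x = −n_x/n_z = 0.45313 and ∂z/∂y = −n_y/n_z = −0.57485.
Unit vector along 165° is (sin 165°, cos 165°) = (0.2588, -0.9659).
Slope in that direction = a·(0.2588) + b·(-0.9659) = 0.67254.
Apparent dip = arctan|0.67254| = 33.9° (true dip is 36.2°, so apparent ≤ true as expected).

33.9°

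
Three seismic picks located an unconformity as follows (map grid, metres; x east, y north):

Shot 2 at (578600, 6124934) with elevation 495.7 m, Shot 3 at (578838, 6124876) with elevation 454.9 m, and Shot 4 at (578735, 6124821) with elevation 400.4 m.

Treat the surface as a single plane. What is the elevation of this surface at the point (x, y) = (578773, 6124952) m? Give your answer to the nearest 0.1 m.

520.2 m

Two edge vectors: Shot 2→Shot 3 = (238, -58, -40.8), Shot 2→Shot 4 = (135, -113, -95.3).
Normal n = (Shot 2→Shot 3) × (Shot 2→Shot 4) = (917, 17173.4, -19064).
So ∂z/∂x = −n_x/n_z = 0.048101133 and ∂z/∂y = −n_y/n_z = 0.900828787.
Intercept c from Shot 2: 495.7 − 27831.32 − 5517516.87 = −5544852.48.
At (578773, 6124952): z = 27839.6 + 5517533.1 − 5544852.48 = 520.2 m.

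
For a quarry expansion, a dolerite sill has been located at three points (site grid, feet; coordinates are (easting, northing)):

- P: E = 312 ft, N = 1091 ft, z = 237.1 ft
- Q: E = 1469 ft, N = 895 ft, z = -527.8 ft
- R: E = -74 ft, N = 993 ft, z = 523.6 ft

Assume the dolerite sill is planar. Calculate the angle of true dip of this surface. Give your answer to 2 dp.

Two edge vectors: P→Q = (1157, -196, -764.9), P→R = (-386, -98, 286.5).
Normal n = (P→Q) × (P→R) = (-131114.2, -36229.1, -189042).
So ∂z/∂E = −n_x/n_z = −0.69357 and ∂z/∂N = −n_y/n_z = −0.19165.
Gradient magnitude |∇z| = √(a² + b²) = √(0.48104 + 0.03673) = 0.71956.
True dip = arctan(0.71956) = 35.74°, dipping toward ENE (azimuth ≈ 075°).

35.74°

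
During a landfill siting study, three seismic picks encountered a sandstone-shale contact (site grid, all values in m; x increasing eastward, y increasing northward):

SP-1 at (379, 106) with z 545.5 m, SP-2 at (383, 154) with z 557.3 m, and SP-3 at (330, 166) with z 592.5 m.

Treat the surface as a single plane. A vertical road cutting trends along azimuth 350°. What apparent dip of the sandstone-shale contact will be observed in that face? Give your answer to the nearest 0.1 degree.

21.5°

Two edge vectors: SP-1→SP-2 = (4, 48, 11.8), SP-1→SP-3 = (-49, 60, 47).
Normal n = (SP-1→SP-2) × (SP-1→SP-3) = (1548, -766.2, 2592).
So ∂z/∂x = −n_x/n_z = −0.59722 and ∂z/∂y = −n_y/n_z = 0.29560.
Unit vector along 350° is (sin 350°, cos 350°) = (-0.1736, 0.9848).
Slope in that direction = a·(-0.1736) + b·(0.9848) = 0.39482.
Apparent dip = arctan|0.39482| = 21.5° (true dip is 33.7°, so apparent ≤ true as expected).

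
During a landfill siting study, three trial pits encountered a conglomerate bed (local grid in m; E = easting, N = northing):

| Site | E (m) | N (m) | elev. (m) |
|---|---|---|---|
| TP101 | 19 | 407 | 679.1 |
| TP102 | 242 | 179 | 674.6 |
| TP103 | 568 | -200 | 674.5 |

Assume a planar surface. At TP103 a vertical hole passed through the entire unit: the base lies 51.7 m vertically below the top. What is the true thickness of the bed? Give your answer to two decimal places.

Let the plane be z = a·E + b·N + c.
TP102−TP101: 223a − 228b = −4.5;  TP103−TP101: 549a − 607b = −4.6.
Solving gives a = −0.16515, b = −0.14179.
|∇z| = √(a²+b²) = 0.21767, so dip δ = arctan(0.21767) = 12.28°.
True thickness = vertical thickness × cos δ = 51.7 × cos 12.28° = 50.52 m.

50.52 m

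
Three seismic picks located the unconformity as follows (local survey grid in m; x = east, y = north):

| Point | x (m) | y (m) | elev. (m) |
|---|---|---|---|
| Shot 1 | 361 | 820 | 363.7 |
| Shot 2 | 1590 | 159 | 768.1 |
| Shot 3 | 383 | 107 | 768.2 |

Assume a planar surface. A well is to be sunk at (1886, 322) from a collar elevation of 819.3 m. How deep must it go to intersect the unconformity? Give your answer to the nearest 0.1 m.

Let the plane be z = a·x + b·y + c.
Shot 2−Shot 1: 1229a − 661b = 404.4;  Shot 3−Shot 1: 22a − 713b = 404.5.
Solving gives a = 0.024326, b = −0.566571.
Then c = 363.7 − a·361 − b·820 = 819.51.
At (1886, 322): z_contact = 45.88 − 182.44 + 819.51 = 682.95 m.
Depth below ground = 819.3 − 682.95 = 136.4 m.

136.4 m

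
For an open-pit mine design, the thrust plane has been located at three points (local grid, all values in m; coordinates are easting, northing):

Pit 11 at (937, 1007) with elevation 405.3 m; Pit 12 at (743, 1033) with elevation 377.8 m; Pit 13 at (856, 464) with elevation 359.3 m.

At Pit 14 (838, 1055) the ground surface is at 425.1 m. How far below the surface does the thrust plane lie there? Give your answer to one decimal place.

31.7 m

Let the plane be z = a·easting + b·northing + c.
Pit 12−Pit 11: −194a + 26b = −27.5;  Pit 13−Pit 11: −81a − 543b = −46.
Solving gives a = 0.150105, b = 0.062323.
Then c = 405.3 − a·937 − b·1007 = 201.89.
At (838, 1055): z_contact = 125.79 + 65.75 + 201.89 = 393.43 m.
Depth below ground = 425.1 − 393.43 = 31.7 m.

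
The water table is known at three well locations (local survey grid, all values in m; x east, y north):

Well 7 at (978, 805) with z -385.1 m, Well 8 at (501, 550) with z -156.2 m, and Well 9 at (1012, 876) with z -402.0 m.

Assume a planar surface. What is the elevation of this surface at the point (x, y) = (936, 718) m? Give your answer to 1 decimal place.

Two edge vectors: Well 7→Well 8 = (-477, -255, 228.9), Well 7→Well 9 = (34, 71, -16.9).
Normal n = (Well 7→Well 8) × (Well 7→Well 9) = (-11942.4, -278.7, -25197).
So ∂z/∂x = −n_x/n_z = −0.473961 and ∂z/∂y = −n_y/n_z = −0.011061.
Intercept c from Well 7: -385.1 + 463.53 + 8.90 = 87.34.
At (936, 718): z = −443.6 − 7.9 + 87.34 = -364.2 m.

-364.2 m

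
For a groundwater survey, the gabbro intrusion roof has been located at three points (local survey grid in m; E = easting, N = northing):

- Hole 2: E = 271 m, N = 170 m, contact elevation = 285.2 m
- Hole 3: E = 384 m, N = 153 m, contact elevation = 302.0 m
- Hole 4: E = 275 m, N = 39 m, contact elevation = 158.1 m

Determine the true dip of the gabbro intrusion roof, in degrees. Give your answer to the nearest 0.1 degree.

45.7°

Two edge vectors: Hole 2→Hole 3 = (113, -17, 16.8), Hole 2→Hole 4 = (4, -131, -127.1).
Normal n = (Hole 2→Hole 3) × (Hole 2→Hole 4) = (4361.5, 14429.5, -14735).
So ∂z/∂E = −n_x/n_z = 0.29600 and ∂z/∂N = −n_y/n_z = 0.97927.
Gradient magnitude |∇z| = √(a² + b²) = √(0.08761 + 0.95896) = 1.02302.
True dip = arctan(1.02302) = 45.7°, dipping toward SSW (azimuth ≈ 197°).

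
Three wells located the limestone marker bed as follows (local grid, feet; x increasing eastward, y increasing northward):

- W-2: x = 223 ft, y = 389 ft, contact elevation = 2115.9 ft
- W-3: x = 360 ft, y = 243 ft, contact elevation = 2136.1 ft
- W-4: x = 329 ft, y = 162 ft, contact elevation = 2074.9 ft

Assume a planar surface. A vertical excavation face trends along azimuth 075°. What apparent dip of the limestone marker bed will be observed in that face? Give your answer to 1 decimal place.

Two edge vectors: W-2→W-3 = (137, -146, 20.2), W-2→W-4 = (106, -227, -41).
Normal n = (W-2→W-3) × (W-2→W-4) = (10571.4, 7758.2, -15623).
So ∂z/∂x = −n_x/n_z = 0.67666 and ∂z/∂y = −n_y/n_z = 0.49659.
Unit vector along 075° is (sin 75°, cos 75°) = (0.9659, 0.2588).
Slope in that direction = a·(0.9659) + b·(0.2588) = 0.78213.
Apparent dip = arctan|0.78213| = 38.0° (true dip is 40.0°, so apparent ≤ true as expected).

38.0°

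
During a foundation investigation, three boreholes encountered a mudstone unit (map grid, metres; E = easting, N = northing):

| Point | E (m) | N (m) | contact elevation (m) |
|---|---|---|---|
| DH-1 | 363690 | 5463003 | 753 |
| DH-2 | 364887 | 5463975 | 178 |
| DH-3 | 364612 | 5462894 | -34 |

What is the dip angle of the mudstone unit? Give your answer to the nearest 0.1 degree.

42.0°

Two edge vectors: DH-1→DH-2 = (1197, 972, -575), DH-1→DH-3 = (922, -109, -787).
Normal n = (DH-1→DH-2) × (DH-1→DH-3) = (-827639, 411889, -1026657).
So ∂z/∂E = −n_x/n_z = −0.80615 and ∂z/∂N = −n_y/n_z = 0.40119.
Gradient magnitude |∇z| = √(a² + b²) = √(0.64988 + 0.16096) = 0.90046.
True dip = arctan(0.90046) = 42.0°, dipping toward ESE (azimuth ≈ 116°).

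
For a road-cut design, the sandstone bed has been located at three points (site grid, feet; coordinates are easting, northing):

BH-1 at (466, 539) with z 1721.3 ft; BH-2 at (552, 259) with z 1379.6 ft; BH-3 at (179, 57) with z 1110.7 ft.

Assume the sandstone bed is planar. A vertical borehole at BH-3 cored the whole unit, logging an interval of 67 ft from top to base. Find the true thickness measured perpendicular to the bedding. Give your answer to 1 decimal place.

42.1 ft

Let the plane be z = a·easting + b·northing + c.
BH-2−BH-1: 86a − 280b = −341.7;  BH-3−BH-1: −287a − 482b = −610.6.
Solving gives a = 0.05146, b = 1.23616.
|∇z| = √(a²+b²) = 1.23723, so dip δ = arctan(1.23723) = 51.05°.
True thickness = vertical thickness × cos δ = 67 × cos 51.05° = 42.1 ft.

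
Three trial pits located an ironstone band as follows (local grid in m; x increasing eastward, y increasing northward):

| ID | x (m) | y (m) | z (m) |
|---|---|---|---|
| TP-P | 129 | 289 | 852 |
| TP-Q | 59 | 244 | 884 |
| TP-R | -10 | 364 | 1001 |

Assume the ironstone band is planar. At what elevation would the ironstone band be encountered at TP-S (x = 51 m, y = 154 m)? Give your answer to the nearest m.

Two edge vectors: TP-P→TP-Q = (-70, -45, 32), TP-P→TP-R = (-139, 75, 149).
Normal n = (TP-P→TP-Q) × (TP-P→TP-R) = (-9105, 5982, -11505).
So ∂z/∂x = −n_x/n_z = −0.79140 and ∂z/∂y = −n_y/n_z = 0.51995.
Intercept c from TP-P: 852 + 102.09 − 150.26 = 803.83.
At (51, 154): z = −40.4 + 80.1 + 803.83 = 843.5 m.

844 m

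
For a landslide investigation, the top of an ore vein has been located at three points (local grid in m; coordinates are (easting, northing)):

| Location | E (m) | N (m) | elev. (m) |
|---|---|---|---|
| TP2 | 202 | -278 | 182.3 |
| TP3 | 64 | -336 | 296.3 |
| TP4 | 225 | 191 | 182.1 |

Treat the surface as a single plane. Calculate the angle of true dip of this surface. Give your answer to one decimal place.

40.2°

Let the plane be z = a·E + b·N + c.
TP3−TP2: −138a − 58b = 114;  TP4−TP2: 23a + 469b = −0.2.
Solving gives a = −0.84329, b = 0.04093.
Gradient magnitude |∇z| = √(a² + b²) = √(0.71114 + 0.00168) = 0.84428.
True dip = arctan(0.84428) = 40.2°, dipping toward E (azimuth ≈ 093°).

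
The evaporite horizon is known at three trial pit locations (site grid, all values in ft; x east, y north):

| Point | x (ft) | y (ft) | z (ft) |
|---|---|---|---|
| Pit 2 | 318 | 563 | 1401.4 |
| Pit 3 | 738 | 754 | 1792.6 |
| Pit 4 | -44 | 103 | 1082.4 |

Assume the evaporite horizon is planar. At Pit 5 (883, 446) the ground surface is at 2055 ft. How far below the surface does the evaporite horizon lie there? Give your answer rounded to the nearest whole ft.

104 ft

Two edge vectors: Pit 2→Pit 3 = (420, 191, 391.2), Pit 2→Pit 4 = (-362, -460, -319).
Normal n = (Pit 2→Pit 3) × (Pit 2→Pit 4) = (119023, -7634.4, -124058).
So ∂z/∂x = −n_x/n_z = 0.95941 and ∂z/∂y = −n_y/n_z = −0.06154.
Intercept c from Pit 2: 1401.4 − 305.09 + 34.65 = 1130.95.
At (883, 446): z_contact = 847.2 − 27.4 + 1130.95 = 1950.7 ft.
Depth below ground = 2055 − 1950.7 = 104 ft.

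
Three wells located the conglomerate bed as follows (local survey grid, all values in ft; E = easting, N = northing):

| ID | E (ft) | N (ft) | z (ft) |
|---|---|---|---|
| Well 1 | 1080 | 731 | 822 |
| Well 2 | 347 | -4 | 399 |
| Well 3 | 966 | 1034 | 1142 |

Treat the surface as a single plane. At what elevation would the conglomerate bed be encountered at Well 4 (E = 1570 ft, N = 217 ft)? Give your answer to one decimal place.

Let the plane be z = a·E + b·N + c.
Well 2−Well 1: −733a − 735b = −423;  Well 3−Well 1: −114a + 303b = 320.
Solving gives a = −0.349901, b = 0.924460.
Then c = 822 − a·1080 − b·731 = 524.11.
At (1570, 217): z = −549.3 + 200.6 + 524.11 = 175.4 ft.

175.4 ft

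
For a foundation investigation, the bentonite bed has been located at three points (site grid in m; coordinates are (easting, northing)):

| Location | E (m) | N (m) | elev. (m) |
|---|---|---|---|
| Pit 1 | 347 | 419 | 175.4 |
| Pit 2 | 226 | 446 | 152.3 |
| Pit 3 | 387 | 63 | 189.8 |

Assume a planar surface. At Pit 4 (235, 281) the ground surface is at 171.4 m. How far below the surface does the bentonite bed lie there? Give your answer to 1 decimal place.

14.2 m

Two edge vectors: Pit 1→Pit 2 = (-121, 27, -23.1), Pit 1→Pit 3 = (40, -356, 14.4).
Normal n = (Pit 1→Pit 2) × (Pit 1→Pit 3) = (-7834.8, 818.4, 41996).
So ∂z/∂E = −n_x/n_z = 0.18656 and ∂z/∂N = −n_y/n_z = −0.01949.
Intercept c from Pit 1: 175.4 − 64.74 + 8.17 = 118.83.
At (235, 281): z_contact = 43.84 − 5.48 + 118.83 = 157.19 m.
Depth below ground = 171.4 − 157.19 = 14.2 m.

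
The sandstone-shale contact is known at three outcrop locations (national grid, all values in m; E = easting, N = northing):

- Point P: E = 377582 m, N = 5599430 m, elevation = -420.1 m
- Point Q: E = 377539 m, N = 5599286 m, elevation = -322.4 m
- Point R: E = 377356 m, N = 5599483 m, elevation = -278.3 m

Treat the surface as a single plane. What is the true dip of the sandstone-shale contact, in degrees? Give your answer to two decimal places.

Let the plane be z = a·E + b·N + c.
Point Q−Point P: −43a − 144b = 97.7;  Point R−Point P: −226a + 53b = 141.8.
Solving gives a = −0.73507, b = −0.45897.
Gradient magnitude |∇z| = √(a² + b²) = √(0.54033 + 0.21066) = 0.86659.
True dip = arctan(0.86659) = 40.91°, dipping toward ENE (azimuth ≈ 058°).

40.91°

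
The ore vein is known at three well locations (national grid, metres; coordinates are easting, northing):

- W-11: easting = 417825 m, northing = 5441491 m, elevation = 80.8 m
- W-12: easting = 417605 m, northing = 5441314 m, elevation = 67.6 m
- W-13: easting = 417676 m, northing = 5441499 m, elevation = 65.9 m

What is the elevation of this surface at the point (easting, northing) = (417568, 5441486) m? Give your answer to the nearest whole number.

56 m

Let the plane be z = a·easting + b·northing + c.
W-12−W-11: −220a − 177b = −13.2;  W-13−W-11: −149a + 8b = −14.9.
Solving gives a = 0.09749760, b = −0.04660719.
Then c = 80.8 − a·417825 − b·5441491 = 212956.46.
At (417568, 5441486): z = 40711.9 − 253612.4 + 212956.46 = 56.0 m.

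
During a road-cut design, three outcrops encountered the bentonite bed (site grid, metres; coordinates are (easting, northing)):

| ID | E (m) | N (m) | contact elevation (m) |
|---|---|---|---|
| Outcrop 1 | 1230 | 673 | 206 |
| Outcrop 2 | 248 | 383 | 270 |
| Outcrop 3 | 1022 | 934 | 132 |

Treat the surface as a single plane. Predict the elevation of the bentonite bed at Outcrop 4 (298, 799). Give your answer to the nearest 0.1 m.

157.8 m

Two edge vectors: Outcrop 1→Outcrop 2 = (-982, -290, 64), Outcrop 1→Outcrop 3 = (-208, 261, -74).
Normal n = (Outcrop 1→Outcrop 2) × (Outcrop 1→Outcrop 3) = (4756, -85980, -316622).
So ∂z/∂E = −n_x/n_z = 0.015021 and ∂z/∂N = −n_y/n_z = −0.271554.
Intercept c from Outcrop 1: 206 − 18.48 + 182.76 = 370.28.
At (298, 799): z = 4.5 − 217.0 + 370.28 = 157.8 m.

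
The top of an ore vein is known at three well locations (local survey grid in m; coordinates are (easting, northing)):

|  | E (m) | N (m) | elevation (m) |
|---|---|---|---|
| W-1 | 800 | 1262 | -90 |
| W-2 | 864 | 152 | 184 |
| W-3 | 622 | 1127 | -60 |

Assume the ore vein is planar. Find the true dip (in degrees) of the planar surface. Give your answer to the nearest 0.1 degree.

Let the plane be z = a·E + b·N + c.
W-2−W-1: 64a − 1110b = 274;  W-3−W-1: −178a − 135b = 30.
Solving gives a = 0.01789, b = −0.24582.
Gradient magnitude |∇z| = √(a² + b²) = √(0.00032 + 0.06043) = 0.24647.
True dip = arctan(0.24647) = 13.8°, dipping toward N (azimuth ≈ 356°).

13.8°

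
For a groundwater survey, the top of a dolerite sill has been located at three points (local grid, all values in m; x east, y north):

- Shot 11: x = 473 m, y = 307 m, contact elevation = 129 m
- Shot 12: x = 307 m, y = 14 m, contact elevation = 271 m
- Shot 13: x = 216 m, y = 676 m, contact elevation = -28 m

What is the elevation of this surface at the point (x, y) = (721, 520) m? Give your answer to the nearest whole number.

20 m

Let the plane be z = a·x + b·y + c.
Shot 12−Shot 11: −166a − 293b = 142;  Shot 13−Shot 11: −257a + 369b = −157.
Solving gives a = −0.04685, b = −0.45810.
Then c = 129 − a·473 − b·307 = 291.80.
At (721, 520): z = −33.8 − 238.2 + 291.80 = 19.8 m.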